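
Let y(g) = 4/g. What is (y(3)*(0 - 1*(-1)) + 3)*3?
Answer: 13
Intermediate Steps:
(y(3)*(0 - 1*(-1)) + 3)*3 = ((4/3)*(0 - 1*(-1)) + 3)*3 = ((4*(1/3))*(0 + 1) + 3)*3 = ((4/3)*1 + 3)*3 = (4/3 + 3)*3 = (13/3)*3 = 13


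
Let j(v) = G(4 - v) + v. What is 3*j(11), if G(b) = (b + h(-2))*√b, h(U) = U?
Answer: 33 - 27*I*√7 ≈ 33.0 - 71.435*I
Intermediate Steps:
G(b) = √b*(-2 + b) (G(b) = (b - 2)*√b = (-2 + b)*√b = √b*(-2 + b))
j(v) = v + √(4 - v)*(2 - v) (j(v) = √(4 - v)*(-2 + (4 - v)) + v = √(4 - v)*(2 - v) + v = v + √(4 - v)*(2 - v))
3*j(11) = 3*(11 + √(4 - 1*11)*(2 - 1*11)) = 3*(11 + √(4 - 11)*(2 - 11)) = 3*(11 + √(-7)*(-9)) = 3*(11 + (I*√7)*(-9)) = 3*(11 - 9*I*√7) = 33 - 27*I*√7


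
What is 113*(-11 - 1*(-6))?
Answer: -565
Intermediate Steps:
113*(-11 - 1*(-6)) = 113*(-11 + 6) = 113*(-5) = -565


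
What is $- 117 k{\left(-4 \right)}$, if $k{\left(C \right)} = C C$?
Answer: $-1872$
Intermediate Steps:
$k{\left(C \right)} = C^{2}$
$- 117 k{\left(-4 \right)} = - 117 \left(-4\right)^{2} = \left(-117\right) 16 = -1872$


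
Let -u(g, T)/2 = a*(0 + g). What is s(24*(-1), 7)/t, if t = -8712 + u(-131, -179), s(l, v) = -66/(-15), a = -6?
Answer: -11/25710 ≈ -0.00042785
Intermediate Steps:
u(g, T) = 12*g (u(g, T) = -(-12)*(0 + g) = -(-12)*g = 12*g)
s(l, v) = 22/5 (s(l, v) = -66*(-1/15) = 22/5)
t = -10284 (t = -8712 + 12*(-131) = -8712 - 1572 = -10284)
s(24*(-1), 7)/t = (22/5)/(-10284) = (22/5)*(-1/10284) = -11/25710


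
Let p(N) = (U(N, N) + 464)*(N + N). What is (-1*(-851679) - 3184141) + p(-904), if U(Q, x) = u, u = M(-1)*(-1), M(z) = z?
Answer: -3173182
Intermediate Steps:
u = 1 (u = -1*(-1) = 1)
U(Q, x) = 1
p(N) = 930*N (p(N) = (1 + 464)*(N + N) = 465*(2*N) = 930*N)
(-1*(-851679) - 3184141) + p(-904) = (-1*(-851679) - 3184141) + 930*(-904) = (851679 - 3184141) - 840720 = -2332462 - 840720 = -3173182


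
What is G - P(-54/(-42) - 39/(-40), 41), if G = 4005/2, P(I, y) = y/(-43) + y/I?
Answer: 108076721/54438 ≈ 1985.3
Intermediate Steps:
P(I, y) = -y/43 + y/I (P(I, y) = y*(-1/43) + y/I = -y/43 + y/I)
G = 4005/2 (G = (½)*4005 = 4005/2 ≈ 2002.5)
G - P(-54/(-42) - 39/(-40), 41) = 4005/2 - (-1/43*41 + 41/(-54/(-42) - 39/(-40))) = 4005/2 - (-41/43 + 41/(-54*(-1/42) - 39*(-1/40))) = 4005/2 - (-41/43 + 41/(9/7 + 39/40)) = 4005/2 - (-41/43 + 41/(633/280)) = 4005/2 - (-41/43 + 41*(280/633)) = 4005/2 - (-41/43 + 11480/633) = 4005/2 - 1*467687/27219 = 4005/2 - 467687/27219 = 108076721/54438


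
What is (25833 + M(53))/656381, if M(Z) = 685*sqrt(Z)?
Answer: 25833/656381 + 685*sqrt(53)/656381 ≈ 0.046954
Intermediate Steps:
(25833 + M(53))/656381 = (25833 + 685*sqrt(53))/656381 = (25833 + 685*sqrt(53))*(1/656381) = 25833/656381 + 685*sqrt(53)/656381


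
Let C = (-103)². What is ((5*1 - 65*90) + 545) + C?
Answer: 5309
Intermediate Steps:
C = 10609
((5*1 - 65*90) + 545) + C = ((5*1 - 65*90) + 545) + 10609 = ((5 - 5850) + 545) + 10609 = (-5845 + 545) + 10609 = -5300 + 10609 = 5309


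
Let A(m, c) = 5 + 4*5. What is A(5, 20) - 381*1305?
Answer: -497180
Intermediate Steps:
A(m, c) = 25 (A(m, c) = 5 + 20 = 25)
A(5, 20) - 381*1305 = 25 - 381*1305 = 25 - 497205 = -497180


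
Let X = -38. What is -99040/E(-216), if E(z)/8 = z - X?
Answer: 6190/89 ≈ 69.551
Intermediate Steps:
E(z) = 304 + 8*z (E(z) = 8*(z - 1*(-38)) = 8*(z + 38) = 8*(38 + z) = 304 + 8*z)
-99040/E(-216) = -99040/(304 + 8*(-216)) = -99040/(304 - 1728) = -99040/(-1424) = -99040*(-1/1424) = 6190/89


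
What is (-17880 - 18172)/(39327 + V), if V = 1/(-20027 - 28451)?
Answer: -1747728856/1906494305 ≈ -0.91672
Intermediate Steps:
V = -1/48478 (V = 1/(-48478) = -1/48478 ≈ -2.0628e-5)
(-17880 - 18172)/(39327 + V) = (-17880 - 18172)/(39327 - 1/48478) = -36052/1906494305/48478 = -36052*48478/1906494305 = -1747728856/1906494305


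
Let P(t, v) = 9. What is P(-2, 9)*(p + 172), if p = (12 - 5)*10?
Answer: 2178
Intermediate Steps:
p = 70 (p = 7*10 = 70)
P(-2, 9)*(p + 172) = 9*(70 + 172) = 9*242 = 2178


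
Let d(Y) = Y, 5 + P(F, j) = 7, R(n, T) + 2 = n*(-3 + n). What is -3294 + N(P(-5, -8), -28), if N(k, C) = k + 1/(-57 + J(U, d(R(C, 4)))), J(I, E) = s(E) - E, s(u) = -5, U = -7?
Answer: -3054977/928 ≈ -3292.0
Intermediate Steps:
R(n, T) = -2 + n*(-3 + n)
P(F, j) = 2 (P(F, j) = -5 + 7 = 2)
J(I, E) = -5 - E
N(k, C) = k + 1/(-60 - C² + 3*C) (N(k, C) = k + 1/(-57 + (-5 - (-2 + C² - 3*C))) = k + 1/(-57 + (-5 + (2 - C² + 3*C))) = k + 1/(-57 + (-3 - C² + 3*C)) = k + 1/(-60 - C² + 3*C))
-3294 + N(P(-5, -8), -28) = -3294 + (-1 + 57*2 + 2*(3 + (-28)² - 3*(-28)))/(60 + (-28)² - 3*(-28)) = -3294 + (-1 + 114 + 2*(3 + 784 + 84))/(60 + 784 + 84) = -3294 + (-1 + 114 + 2*871)/928 = -3294 + (-1 + 114 + 1742)/928 = -3294 + (1/928)*1855 = -3294 + 1855/928 = -3054977/928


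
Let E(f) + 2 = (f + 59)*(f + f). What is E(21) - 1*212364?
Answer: -209006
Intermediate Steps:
E(f) = -2 + 2*f*(59 + f) (E(f) = -2 + (f + 59)*(f + f) = -2 + (59 + f)*(2*f) = -2 + 2*f*(59 + f))
E(21) - 1*212364 = (-2 + 2*21**2 + 118*21) - 1*212364 = (-2 + 2*441 + 2478) - 212364 = (-2 + 882 + 2478) - 212364 = 3358 - 212364 = -209006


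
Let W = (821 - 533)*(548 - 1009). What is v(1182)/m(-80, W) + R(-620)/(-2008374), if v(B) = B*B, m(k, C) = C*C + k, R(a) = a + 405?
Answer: 824478248917/4425286855970532 ≈ 0.00018631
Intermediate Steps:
W = -132768 (W = 288*(-461) = -132768)
R(a) = 405 + a
m(k, C) = k + C² (m(k, C) = C² + k = k + C²)
v(B) = B²
v(1182)/m(-80, W) + R(-620)/(-2008374) = 1182²/(-80 + (-132768)²) + (405 - 620)/(-2008374) = 1397124/(-80 + 17627341824) - 215*(-1/2008374) = 1397124/17627341744 + 215/2008374 = 1397124*(1/17627341744) + 215/2008374 = 349281/4406835436 + 215/2008374 = 824478248917/4425286855970532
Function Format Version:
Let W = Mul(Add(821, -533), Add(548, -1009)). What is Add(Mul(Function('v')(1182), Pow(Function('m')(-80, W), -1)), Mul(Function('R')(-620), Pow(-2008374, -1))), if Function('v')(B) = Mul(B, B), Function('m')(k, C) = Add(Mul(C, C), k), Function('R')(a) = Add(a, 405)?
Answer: Rational(824478248917, 4425286855970532) ≈ 0.00018631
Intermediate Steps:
W = -132768 (W = Mul(288, -461) = -132768)
Function('R')(a) = Add(405, a)
Function('m')(k, C) = Add(k, Pow(C, 2)) (Function('m')(k, C) = Add(Pow(C, 2), k) = Add(k, Pow(C, 2)))
Function('v')(B) = Pow(B, 2)
Add(Mul(Function('v')(1182), Pow(Function('m')(-80, W), -1)), Mul(Function('R')(-620), Pow(-2008374, -1))) = Add(Mul(Pow(1182, 2), Pow(Add(-80, Pow(-132768, 2)), -1)), Mul(Add(405, -620), Pow(-2008374, -1))) = Add(Mul(1397124, Pow(Add(-80, 17627341824), -1)), Mul(-215, Rational(-1, 2008374))) = Add(Mul(1397124, Pow(17627341744, -1)), Rational(215, 2008374)) = Add(Mul(1397124, Rational(1, 17627341744)), Rational(215, 2008374)) = Add(Rational(349281, 4406835436), Rational(215, 2008374)) = Rational(824478248917, 4425286855970532)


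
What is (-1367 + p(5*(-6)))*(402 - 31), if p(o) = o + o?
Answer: -529417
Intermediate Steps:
p(o) = 2*o
(-1367 + p(5*(-6)))*(402 - 31) = (-1367 + 2*(5*(-6)))*(402 - 31) = (-1367 + 2*(-30))*371 = (-1367 - 60)*371 = -1427*371 = -529417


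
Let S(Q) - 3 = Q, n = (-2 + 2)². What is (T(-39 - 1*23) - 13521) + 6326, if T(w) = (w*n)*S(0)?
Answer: -7195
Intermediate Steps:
n = 0 (n = 0² = 0)
S(Q) = 3 + Q
T(w) = 0 (T(w) = (w*0)*(3 + 0) = 0*3 = 0)
(T(-39 - 1*23) - 13521) + 6326 = (0 - 13521) + 6326 = -13521 + 6326 = -7195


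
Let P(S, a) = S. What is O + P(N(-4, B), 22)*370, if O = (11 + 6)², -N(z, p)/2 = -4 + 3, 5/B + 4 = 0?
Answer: 1029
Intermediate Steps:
B = -5/4 (B = 5/(-4 + 0) = 5/(-4) = 5*(-¼) = -5/4 ≈ -1.2500)
N(z, p) = 2 (N(z, p) = -2*(-4 + 3) = -2*(-1) = 2)
O = 289 (O = 17² = 289)
O + P(N(-4, B), 22)*370 = 289 + 2*370 = 289 + 740 = 1029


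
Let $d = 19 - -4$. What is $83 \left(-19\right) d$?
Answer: $-36271$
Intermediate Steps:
$d = 23$ ($d = 19 + 4 = 23$)
$83 \left(-19\right) d = 83 \left(-19\right) 23 = \left(-1577\right) 23 = -36271$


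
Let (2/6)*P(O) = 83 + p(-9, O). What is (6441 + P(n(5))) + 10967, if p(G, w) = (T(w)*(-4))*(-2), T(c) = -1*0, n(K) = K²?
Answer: 17657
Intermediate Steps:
T(c) = 0
p(G, w) = 0 (p(G, w) = (0*(-4))*(-2) = 0*(-2) = 0)
P(O) = 249 (P(O) = 3*(83 + 0) = 3*83 = 249)
(6441 + P(n(5))) + 10967 = (6441 + 249) + 10967 = 6690 + 10967 = 17657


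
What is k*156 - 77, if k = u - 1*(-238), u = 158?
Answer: 61699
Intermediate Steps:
k = 396 (k = 158 - 1*(-238) = 158 + 238 = 396)
k*156 - 77 = 396*156 - 77 = 61776 - 77 = 61699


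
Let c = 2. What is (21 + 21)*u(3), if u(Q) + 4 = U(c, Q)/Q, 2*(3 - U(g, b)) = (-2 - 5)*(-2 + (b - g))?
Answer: -175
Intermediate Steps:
U(g, b) = -4 - 7*g/2 + 7*b/2 (U(g, b) = 3 - (-2 - 5)*(-2 + (b - g))/2 = 3 - (-7)*(-2 + b - g)/2 = 3 - (14 - 7*b + 7*g)/2 = 3 + (-7 - 7*g/2 + 7*b/2) = -4 - 7*g/2 + 7*b/2)
u(Q) = -4 + (-11 + 7*Q/2)/Q (u(Q) = -4 + (-4 - 7/2*2 + 7*Q/2)/Q = -4 + (-4 - 7 + 7*Q/2)/Q = -4 + (-11 + 7*Q/2)/Q)
(21 + 21)*u(3) = (21 + 21)*((½)*(-22 - 1*3)/3) = 42*((½)*(⅓)*(-22 - 3)) = 42*((½)*(⅓)*(-25)) = 42*(-25/6) = -175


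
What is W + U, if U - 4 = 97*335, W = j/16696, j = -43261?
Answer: 542560043/16696 ≈ 32496.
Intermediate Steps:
W = -43261/16696 ≈ -2.5911
U = 32499 (U = 4 + 97*335 = 4 + 32495 = 32499)
W + U = -43261/16696 + 32499 = 542560043/16696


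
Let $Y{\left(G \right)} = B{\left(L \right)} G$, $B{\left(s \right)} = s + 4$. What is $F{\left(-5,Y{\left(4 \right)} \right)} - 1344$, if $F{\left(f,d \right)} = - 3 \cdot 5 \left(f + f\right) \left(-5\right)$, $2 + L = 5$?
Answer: $-2094$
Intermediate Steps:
$L = 3$ ($L = -2 + 5 = 3$)
$B{\left(s \right)} = 4 + s$
$Y{\left(G \right)} = 7 G$ ($Y{\left(G \right)} = \left(4 + 3\right) G = 7 G$)
$F{\left(f,d \right)} = 150 f$ ($F{\left(f,d \right)} = - 3 \cdot 5 \cdot 2 f \left(-5\right) = - 3 \cdot 10 f \left(-5\right) = - 30 f \left(-5\right) = 150 f$)
$F{\left(-5,Y{\left(4 \right)} \right)} - 1344 = 150 \left(-5\right) - 1344 = -750 - 1344 = -2094$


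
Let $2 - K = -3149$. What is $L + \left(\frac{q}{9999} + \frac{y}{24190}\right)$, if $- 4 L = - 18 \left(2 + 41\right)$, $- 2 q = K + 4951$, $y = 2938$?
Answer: $\frac{46734352607}{241875810} \approx 193.22$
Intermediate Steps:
$K = 3151$ ($K = 2 - -3149 = 2 + 3149 = 3151$)
$q = -4051$ ($q = - \frac{3151 + 4951}{2} = \left(- \frac{1}{2}\right) 8102 = -4051$)
$L = \frac{387}{2}$ ($L = - \frac{\left(-18\right) \left(2 + 41\right)}{4} = - \frac{\left(-18\right) 43}{4} = \left(- \frac{1}{4}\right) \left(-774\right) = \frac{387}{2} \approx 193.5$)
$L + \left(\frac{q}{9999} + \frac{y}{24190}\right) = \frac{387}{2} + \left(- \frac{4051}{9999} + \frac{2938}{24190}\right) = \frac{387}{2} + \left(\left(-4051\right) \frac{1}{9999} + 2938 \cdot \frac{1}{24190}\right) = \frac{387}{2} + \left(- \frac{4051}{9999} + \frac{1469}{12095}\right) = \frac{387}{2} - \frac{34308314}{120937905} = \frac{46734352607}{241875810}$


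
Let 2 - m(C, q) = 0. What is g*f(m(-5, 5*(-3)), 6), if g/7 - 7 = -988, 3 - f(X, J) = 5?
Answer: 13734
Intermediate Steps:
m(C, q) = 2 (m(C, q) = 2 - 1*0 = 2 + 0 = 2)
f(X, J) = -2 (f(X, J) = 3 - 1*5 = 3 - 5 = -2)
g = -6867 (g = 49 + 7*(-988) = 49 - 6916 = -6867)
g*f(m(-5, 5*(-3)), 6) = -6867*(-2) = 13734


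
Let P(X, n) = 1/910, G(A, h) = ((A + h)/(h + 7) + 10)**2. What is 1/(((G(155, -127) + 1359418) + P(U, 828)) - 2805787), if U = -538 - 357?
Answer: -81900/118449808751 ≈ -6.9143e-7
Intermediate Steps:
U = -895
G(A, h) = (10 + (A + h)/(7 + h))**2 (G(A, h) = ((A + h)/(7 + h) + 10)**2 = (10 + (A + h)/(7 + h))**2)
P(X, n) = 1/910
1/(((G(155, -127) + 1359418) + P(U, 828)) - 2805787) = 1/((((70 + 155 + 11*(-127))**2/(7 - 127)**2 + 1359418) + 1/910) - 2805787) = 1/((((70 + 155 - 1397)**2/(-120)**2 + 1359418) + 1/910) - 2805787) = 1/((((1/14400)*(-1172)**2 + 1359418) + 1/910) - 2805787) = 1/((((1/14400)*1373584 + 1359418) + 1/910) - 2805787) = 1/(((85849/900 + 1359418) + 1/910) - 2805787) = 1/((1223562049/900 + 1/910) - 2805787) = 1/(111344146549/81900 - 2805787) = 1/(-118449808751/81900) = -81900/118449808751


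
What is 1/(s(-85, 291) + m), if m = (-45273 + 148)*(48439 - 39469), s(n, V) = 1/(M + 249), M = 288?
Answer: -537/217362161249 ≈ -2.4705e-9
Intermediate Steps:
s(n, V) = 1/537 (s(n, V) = 1/(288 + 249) = 1/537)
m = -404771250 (m = -45125*8970 = -404771250)
1/(s(-85, 291) + m) = 1/(1/537 - 404771250) = 1/(-217362161249/537) = -537/217362161249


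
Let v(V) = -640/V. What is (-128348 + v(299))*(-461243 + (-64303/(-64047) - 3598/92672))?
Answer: 13132691937514348700773/221834213952 ≈ 5.9201e+10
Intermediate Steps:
(-128348 + v(299))*(-461243 + (-64303/(-64047) - 3598/92672)) = (-128348 - 640/299)*(-461243 + (-64303/(-64047) - 3598/92672)) = (-128348 - 640*1/299)*(-461243 + (-64303*(-1/64047) - 3598*1/92672)) = (-128348 - 640/299)*(-461243 + (64303/64047 - 1799/46336)) = -38376692*(-461243 + 2864323255/2967681792)/299 = -38376692/299*(-1368819588464201/2967681792) = 13132691937514348700773/221834213952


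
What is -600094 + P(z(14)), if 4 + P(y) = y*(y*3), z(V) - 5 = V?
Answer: -599015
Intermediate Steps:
z(V) = 5 + V
P(y) = -4 + 3*y**2 (P(y) = -4 + y*(y*3) = -4 + y*(3*y) = -4 + 3*y**2)
-600094 + P(z(14)) = -600094 + (-4 + 3*(5 + 14)**2) = -600094 + (-4 + 3*19**2) = -600094 + (-4 + 3*361) = -600094 + (-4 + 1083) = -600094 + 1079 = -599015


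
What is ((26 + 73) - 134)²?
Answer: 1225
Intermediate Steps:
((26 + 73) - 134)² = (99 - 134)² = (-35)² = 1225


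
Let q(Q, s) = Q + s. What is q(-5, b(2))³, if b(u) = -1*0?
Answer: -125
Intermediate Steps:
b(u) = 0
q(-5, b(2))³ = (-5 + 0)³ = (-5)³ = -125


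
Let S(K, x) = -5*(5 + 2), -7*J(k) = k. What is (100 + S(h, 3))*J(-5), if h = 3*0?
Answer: 325/7 ≈ 46.429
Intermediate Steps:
h = 0
J(k) = -k/7
S(K, x) = -35 (S(K, x) = -5*7 = -35)
(100 + S(h, 3))*J(-5) = (100 - 35)*(-⅐*(-5)) = 65*(5/7) = 325/7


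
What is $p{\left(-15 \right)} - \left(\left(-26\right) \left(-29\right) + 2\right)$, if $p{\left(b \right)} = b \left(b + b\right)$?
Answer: $-306$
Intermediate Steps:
$p{\left(b \right)} = 2 b^{2}$ ($p{\left(b \right)} = b 2 b = 2 b^{2}$)
$p{\left(-15 \right)} - \left(\left(-26\right) \left(-29\right) + 2\right) = 2 \left(-15\right)^{2} - \left(\left(-26\right) \left(-29\right) + 2\right) = 2 \cdot 225 - \left(754 + 2\right) = 450 - 756 = -306$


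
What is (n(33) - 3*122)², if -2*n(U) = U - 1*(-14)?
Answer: 606841/4 ≈ 1.5171e+5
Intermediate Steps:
n(U) = -7 - U/2 (n(U) = -(U - 1*(-14))/2 = -(U + 14)/2 = -(14 + U)/2 = -7 - U/2)
(n(33) - 3*122)² = ((-7 - ½*33) - 3*122)² = ((-7 - 33/2) - 366)² = (-47/2 - 366)² = (-779/2)² = 606841/4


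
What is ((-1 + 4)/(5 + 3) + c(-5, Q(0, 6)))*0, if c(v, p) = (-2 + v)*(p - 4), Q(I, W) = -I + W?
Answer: 0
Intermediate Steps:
Q(I, W) = W - I
c(v, p) = (-4 + p)*(-2 + v) (c(v, p) = (-2 + v)*(-4 + p) = (-4 + p)*(-2 + v))
((-1 + 4)/(5 + 3) + c(-5, Q(0, 6)))*0 = ((-1 + 4)/(5 + 3) + (8 - 4*(-5) - 2*(6 - 1*0) + (6 - 1*0)*(-5)))*0 = (3/8 + (8 + 20 - 2*(6 + 0) + (6 + 0)*(-5)))*0 = (3*(⅛) + (8 + 20 - 2*6 + 6*(-5)))*0 = (3/8 + (8 + 20 - 12 - 30))*0 = (3/8 - 14)*0 = -109/8*0 = 0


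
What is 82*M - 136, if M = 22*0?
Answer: -136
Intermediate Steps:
M = 0
82*M - 136 = 82*0 - 136 = 0 - 136 = -136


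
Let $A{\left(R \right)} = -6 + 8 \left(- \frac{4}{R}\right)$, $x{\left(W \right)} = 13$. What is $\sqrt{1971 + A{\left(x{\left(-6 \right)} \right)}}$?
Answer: $\frac{\sqrt{331669}}{13} \approx 44.301$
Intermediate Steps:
$A{\left(R \right)} = -6 - \frac{32}{R}$
$\sqrt{1971 + A{\left(x{\left(-6 \right)} \right)}} = \sqrt{1971 - \left(6 + \frac{32}{13}\right)} = \sqrt{1971 - \frac{110}{13}} = \sqrt{\frac{25513}{13}} = \frac{\sqrt{331669}}{13}$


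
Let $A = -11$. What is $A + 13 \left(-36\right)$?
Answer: $-479$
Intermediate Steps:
$A + 13 \left(-36\right) = -11 + 13 \left(-36\right) = -11 - 468 = -479$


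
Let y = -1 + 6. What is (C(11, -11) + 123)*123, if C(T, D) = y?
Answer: 15744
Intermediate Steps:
y = 5
C(T, D) = 5
(C(11, -11) + 123)*123 = (5 + 123)*123 = 128*123 = 15744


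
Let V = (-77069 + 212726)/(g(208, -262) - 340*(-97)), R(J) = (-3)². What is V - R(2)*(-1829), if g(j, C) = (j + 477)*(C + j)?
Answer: 65872953/4010 ≈ 16427.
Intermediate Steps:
R(J) = 9
g(j, C) = (477 + j)*(C + j)
V = -135657/4010 (V = (-77069 + 212726)/((208² + 477*(-262) + 477*208 - 262*208) - 340*(-97)) = 135657/((43264 - 124974 + 99216 - 54496) + 32980) = 135657/(-36990 + 32980) = 135657/(-4010) = 135657*(-1/4010) = -135657/4010 ≈ -33.830)
V - R(2)*(-1829) = -135657/4010 - 9*(-1829) = -135657/4010 - 1*(-16461) = -135657/4010 + 16461 = 65872953/4010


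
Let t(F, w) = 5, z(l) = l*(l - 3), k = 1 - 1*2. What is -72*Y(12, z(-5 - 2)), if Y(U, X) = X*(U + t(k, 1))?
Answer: -85680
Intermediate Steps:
k = -1 (k = 1 - 2 = -1)
z(l) = l*(-3 + l)
Y(U, X) = X*(5 + U) (Y(U, X) = X*(U + 5) = X*(5 + U))
-72*Y(12, z(-5 - 2)) = -72*(-5 - 2)*(-3 + (-5 - 2))*(5 + 12) = -72*(-7*(-3 - 7))*17 = -72*(-7*(-10))*17 = -5040*17 = -72*1190 = -85680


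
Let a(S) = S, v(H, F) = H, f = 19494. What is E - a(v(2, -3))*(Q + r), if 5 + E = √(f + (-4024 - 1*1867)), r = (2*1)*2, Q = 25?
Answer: -63 + √13603 ≈ 53.632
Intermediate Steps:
r = 4 (r = 2*2 = 4)
E = -5 + √13603 (E = -5 + √(19494 + (-4024 - 1*1867)) = -5 + √(19494 + (-4024 - 1867)) = -5 + √(19494 - 5891) = -5 + √13603 ≈ 111.63)
E - a(v(2, -3))*(Q + r) = (-5 + √13603) - 2*(25 + 4) = (-5 + √13603) - 2*29 = (-5 + √13603) - 1*58 = (-5 + √13603) - 58 = -63 + √13603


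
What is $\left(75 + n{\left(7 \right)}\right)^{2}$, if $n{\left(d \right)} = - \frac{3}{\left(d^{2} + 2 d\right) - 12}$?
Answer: $\frac{1623076}{289} \approx 5616.2$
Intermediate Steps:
$n{\left(d \right)} = - \frac{3}{-12 + d^{2} + 2 d}$
$\left(75 + n{\left(7 \right)}\right)^{2} = \left(75 - \frac{3}{-12 + 7^{2} + 2 \cdot 7}\right)^{2} = \left(75 - \frac{3}{-12 + 49 + 14}\right)^{2} = \left(75 - \frac{3}{51}\right)^{2} = \left(75 - \frac{1}{17}\right)^{2} = \left(\frac{1274}{17}\right)^{2} = \frac{1623076}{289}$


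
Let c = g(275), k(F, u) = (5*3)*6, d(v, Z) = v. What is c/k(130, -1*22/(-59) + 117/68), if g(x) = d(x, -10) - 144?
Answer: 131/90 ≈ 1.4556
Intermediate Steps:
k(F, u) = 90 (k(F, u) = 15*6 = 90)
g(x) = -144 + x (g(x) = x - 144 = -144 + x)
c = 131 (c = -144 + 275 = 131)
c/k(130, -1*22/(-59) + 117/68) = 131/90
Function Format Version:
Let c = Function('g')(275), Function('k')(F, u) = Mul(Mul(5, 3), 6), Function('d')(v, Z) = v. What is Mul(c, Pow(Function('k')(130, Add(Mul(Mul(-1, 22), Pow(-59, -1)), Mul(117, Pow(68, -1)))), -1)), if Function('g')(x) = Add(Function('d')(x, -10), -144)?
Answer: Rational(131, 90) ≈ 1.4556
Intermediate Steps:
Function('k')(F, u) = 90 (Function('k')(F, u) = Mul(15, 6) = 90)
Function('g')(x) = Add(-144, x) (Function('g')(x) = Add(x, -144) = Add(-144, x))
c = 131 (c = Add(-144, 275) = 131)
Mul(c, Pow(Function('k')(130, Add(Mul(Mul(-1, 22), Pow(-59, -1)), Mul(117, Pow(68, -1)))), -1)) = Mul(131, Pow(90, -1)) = Mul(131, Rational(1, 90)) = Rational(131, 90)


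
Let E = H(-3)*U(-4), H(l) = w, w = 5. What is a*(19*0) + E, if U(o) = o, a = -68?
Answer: -20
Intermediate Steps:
H(l) = 5
E = -20 (E = 5*(-4) = -20)
a*(19*0) + E = -1292*0 - 20 = -68*0 - 20 = 0 - 20 = -20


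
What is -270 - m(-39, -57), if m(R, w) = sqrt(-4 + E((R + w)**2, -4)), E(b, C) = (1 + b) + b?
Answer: -270 - sqrt(18429) ≈ -405.75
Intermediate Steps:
E(b, C) = 1 + 2*b
m(R, w) = sqrt(-3 + 2*(R + w)**2) (m(R, w) = sqrt(-4 + (1 + 2*(R + w)**2)) = sqrt(-3 + 2*(R + w)**2))
-270 - m(-39, -57) = -270 - sqrt(-3 + 2*(-39 - 57)**2) = -270 - sqrt(-3 + 2*(-96)**2) = -270 - sqrt(-3 + 2*9216) = -270 - sqrt(-3 + 18432) = -270 - sqrt(18429)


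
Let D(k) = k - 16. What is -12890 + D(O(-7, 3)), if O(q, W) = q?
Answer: -12913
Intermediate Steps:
D(k) = -16 + k
-12890 + D(O(-7, 3)) = -12890 + (-16 - 7) = -12890 - 23 = -12913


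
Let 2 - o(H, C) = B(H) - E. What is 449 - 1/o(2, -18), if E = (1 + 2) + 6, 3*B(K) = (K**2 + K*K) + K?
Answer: 10324/23 ≈ 448.87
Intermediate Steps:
B(K) = K/3 + 2*K**2/3 (B(K) = ((K**2 + K*K) + K)/3 = ((K**2 + K**2) + K)/3 = (2*K**2 + K)/3 = (K + 2*K**2)/3 = K/3 + 2*K**2/3)
E = 9 (E = 3 + 6 = 9)
o(H, C) = 11 - H*(1 + 2*H)/3 (o(H, C) = 2 - (H*(1 + 2*H)/3 - 1*9) = 2 - (H*(1 + 2*H)/3 - 9) = 2 - (-9 + H*(1 + 2*H)/3) = 2 + (9 - H*(1 + 2*H)/3) = 11 - H*(1 + 2*H)/3)
449 - 1/o(2, -18) = 449 - 1/(11 - 1/3*2*(1 + 2*2)) = 449 - 1/(11 - 1/3*2*(1 + 4)) = 449 - 1/(11 - 1/3*2*5) = 449 - 1/(11 - 10/3) = 449 - 1/23/3 = 449 - 1*3/23 = 449 - 3/23 = 10324/23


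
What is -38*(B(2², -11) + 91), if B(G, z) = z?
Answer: -3040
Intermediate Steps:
-38*(B(2², -11) + 91) = -38*(-11 + 91) = -38*80 = -3040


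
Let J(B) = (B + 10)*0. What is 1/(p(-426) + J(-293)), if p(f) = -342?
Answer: -1/342 ≈ -0.0029240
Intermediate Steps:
J(B) = 0 (J(B) = (10 + B)*0 = 0)
1/(p(-426) + J(-293)) = 1/(-342 + 0) = 1/(-342) = -1/342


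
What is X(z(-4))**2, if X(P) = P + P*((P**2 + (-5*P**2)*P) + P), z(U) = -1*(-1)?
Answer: 4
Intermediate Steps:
z(U) = 1
X(P) = P + P*(P + P**2 - 5*P**3) (X(P) = P + P*((P**2 - 5*P**3) + P) = P + P*(P + P**2 - 5*P**3))
X(z(-4))**2 = (1*(1 + 1 + 1**2 - 5*1**3))**2 = (1*(1 + 1 + 1 - 5*1))**2 = (1*(1 + 1 + 1 - 5))**2 = (1*(-2))**2 = (-2)**2 = 4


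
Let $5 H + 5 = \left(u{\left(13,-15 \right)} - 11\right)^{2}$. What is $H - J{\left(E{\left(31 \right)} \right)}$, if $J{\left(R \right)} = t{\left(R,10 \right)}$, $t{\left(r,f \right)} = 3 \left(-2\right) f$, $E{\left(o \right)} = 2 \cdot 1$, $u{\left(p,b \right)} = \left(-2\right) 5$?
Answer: $\frac{736}{5} \approx 147.2$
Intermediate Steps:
$u{\left(p,b \right)} = -10$
$E{\left(o \right)} = 2$
$H = \frac{436}{5}$ ($H = -1 + \frac{\left(-10 - 11\right)^{2}}{5} = -1 + \frac{\left(-21\right)^{2}}{5} = -1 + \frac{1}{5} \cdot 441 = -1 + \frac{441}{5} = \frac{436}{5} \approx 87.2$)
$t{\left(r,f \right)} = - 6 f$
$J{\left(R \right)} = -60$ ($J{\left(R \right)} = \left(-6\right) 10 = -60$)
$H - J{\left(E{\left(31 \right)} \right)} = \frac{436}{5} - -60 = \frac{436}{5} + 60 = \frac{736}{5}$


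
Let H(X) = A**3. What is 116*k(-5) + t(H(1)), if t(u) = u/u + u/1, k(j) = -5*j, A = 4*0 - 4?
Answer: 2837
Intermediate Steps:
A = -4 (A = 0 - 4 = -4)
H(X) = -64 (H(X) = (-4)**3 = -64)
t(u) = 1 + u (t(u) = 1 + u*1 = 1 + u)
116*k(-5) + t(H(1)) = 116*(-5*(-5)) + (1 - 64) = 116*25 - 63 = 2900 - 63 = 2837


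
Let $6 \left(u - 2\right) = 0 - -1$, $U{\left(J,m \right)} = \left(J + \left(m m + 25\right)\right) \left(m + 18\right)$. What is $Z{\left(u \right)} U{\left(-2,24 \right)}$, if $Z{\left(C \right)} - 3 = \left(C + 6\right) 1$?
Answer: $280931$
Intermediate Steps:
$U{\left(J,m \right)} = \left(18 + m\right) \left(25 + J + m^{2}\right)$ ($U{\left(J,m \right)} = \left(J + \left(m^{2} + 25\right)\right) \left(18 + m\right) = \left(J + \left(25 + m^{2}\right)\right) \left(18 + m\right) = \left(25 + J + m^{2}\right) \left(18 + m\right) = \left(18 + m\right) \left(25 + J + m^{2}\right)$)
$u = \frac{13}{6}$ ($u = 2 + \frac{0 - -1}{6} = 2 + \frac{0 + 1}{6} = 2 + \frac{1}{6} \cdot 1 = 2 + \frac{1}{6} = \frac{13}{6} \approx 2.1667$)
$Z{\left(C \right)} = 9 + C$ ($Z{\left(C \right)} = 3 + \left(C + 6\right) 1 = 3 + \left(6 + C\right) 1 = 3 + \left(6 + C\right) = 9 + C$)
$Z{\left(u \right)} U{\left(-2,24 \right)} = \left(9 + \frac{13}{6}\right) \left(450 + 24^{3} + 18 \left(-2\right) + 18 \cdot 24^{2} + 25 \cdot 24 - 48\right) = \frac{67 \left(450 + 13824 - 36 + 18 \cdot 576 + 600 - 48\right)}{6} = \frac{67 \left(450 + 13824 - 36 + 10368 + 600 - 48\right)}{6} = \frac{67}{6} \cdot 25158 = 280931$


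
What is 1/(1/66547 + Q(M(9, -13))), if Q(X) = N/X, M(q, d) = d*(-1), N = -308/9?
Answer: -598923/1576643 ≈ -0.37987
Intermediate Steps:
N = -308/9 (N = -308*1/9 = -308/9 ≈ -34.222)
M(q, d) = -d
Q(X) = -308/(9*X)
1/(1/66547 + Q(M(9, -13))) = 1/(1/66547 - 308/(9*((-1*(-13))))) = 1/(1/66547 - 308/9/13) = 1/(1/66547 - 308/9*1/13) = 1/(1/66547 - 308/117) = 1/(-1576643/598923) = -598923/1576643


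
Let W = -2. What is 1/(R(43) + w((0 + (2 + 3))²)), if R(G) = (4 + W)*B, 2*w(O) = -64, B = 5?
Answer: -1/22 ≈ -0.045455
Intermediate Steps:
w(O) = -32 (w(O) = (½)*(-64) = -32)
R(G) = 10 (R(G) = (4 - 2)*5 = 2*5 = 10)
1/(R(43) + w((0 + (2 + 3))²)) = 1/(10 - 32) = 1/(-22) = -1/22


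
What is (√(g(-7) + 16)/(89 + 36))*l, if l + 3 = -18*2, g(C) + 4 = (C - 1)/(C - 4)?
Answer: -78*√385/1375 ≈ -1.1131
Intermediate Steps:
g(C) = -4 + (-1 + C)/(-4 + C) (g(C) = -4 + (C - 1)/(C - 4) = -4 + (-1 + C)/(-4 + C))
l = -39 (l = -3 - 18*2 = -3 - 36 = -39)
(√(g(-7) + 16)/(89 + 36))*l = (√(3*(5 - 1*(-7))/(-4 - 7) + 16)/(89 + 36))*(-39) = (√(3*(5 + 7)/(-11) + 16)/125)*(-39) = (√(3*(-1/11)*12 + 16)/125)*(-39) = (√(-36/11 + 16)/125)*(-39) = (√(140/11)/125)*(-39) = ((2*√385/11)/125)*(-39) = (2*√385/1375)*(-39) = -78*√385/1375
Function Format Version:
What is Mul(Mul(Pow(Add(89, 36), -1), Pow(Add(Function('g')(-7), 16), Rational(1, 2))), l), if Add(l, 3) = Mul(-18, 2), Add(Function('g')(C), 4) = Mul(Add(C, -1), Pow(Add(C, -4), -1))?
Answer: Mul(Rational(-78, 1375), Pow(385, Rational(1, 2))) ≈ -1.1131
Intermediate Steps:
Function('g')(C) = Add(-4, Mul(Pow(Add(-4, C), -1), Add(-1, C))) (Function('g')(C) = Add(-4, Mul(Add(C, -1), Pow(Add(C, -4), -1))) = Add(-4, Mul(Add(-1, C), Pow(Add(-4, C), -1))) = Add(-4, Mul(Pow(Add(-4, C), -1), Add(-1, C))))
l = -39 (l = Add(-3, Mul(-18, 2)) = Add(-3, -36) = -39)
Mul(Mul(Pow(Add(89, 36), -1), Pow(Add(Function('g')(-7), 16), Rational(1, 2))), l) = Mul(Mul(Pow(Add(89, 36), -1), Pow(Add(Mul(3, Pow(Add(-4, -7), -1), Add(5, Mul(-1, -7))), 16), Rational(1, 2))), -39) = Mul(Mul(Pow(125, -1), Pow(Add(Mul(3, Pow(-11, -1), Add(5, 7)), 16), Rational(1, 2))), -39) = Mul(Mul(Rational(1, 125), Pow(Add(Mul(3, Rational(-1, 11), 12), 16), Rational(1, 2))), -39) = Mul(Mul(Rational(1, 125), Pow(Add(Rational(-36, 11), 16), Rational(1, 2))), -39) = Mul(Mul(Rational(1, 125), Pow(Rational(140, 11), Rational(1, 2))), -39) = Mul(Mul(Rational(1, 125), Mul(Rational(2, 11), Pow(385, Rational(1, 2)))), -39) = Mul(Mul(Rational(2, 1375), Pow(385, Rational(1, 2))), -39) = Mul(Rational(-78, 1375), Pow(385, Rational(1, 2)))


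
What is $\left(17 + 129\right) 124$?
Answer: $18104$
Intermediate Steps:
$\left(17 + 129\right) 124 = 146 \cdot 124 = 18104$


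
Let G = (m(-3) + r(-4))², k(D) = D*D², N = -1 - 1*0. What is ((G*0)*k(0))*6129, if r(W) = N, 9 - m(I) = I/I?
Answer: 0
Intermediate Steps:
m(I) = 8 (m(I) = 9 - I/I = 9 - 1*1 = 9 - 1 = 8)
N = -1 (N = -1 + 0 = -1)
r(W) = -1
k(D) = D³
G = 49 (G = (8 - 1)² = 7² = 49)
((G*0)*k(0))*6129 = ((49*0)*0³)*6129 = (0*0)*6129 = 0*6129 = 0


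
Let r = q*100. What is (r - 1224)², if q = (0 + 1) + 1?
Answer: 1048576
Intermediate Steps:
q = 2 (q = 1 + 1 = 2)
r = 200 (r = 2*100 = 200)
(r - 1224)² = (200 - 1224)² = (-1024)² = 1048576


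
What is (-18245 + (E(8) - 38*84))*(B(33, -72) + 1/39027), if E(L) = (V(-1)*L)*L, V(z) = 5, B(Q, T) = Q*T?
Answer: 652713454889/13009 ≈ 5.0174e+7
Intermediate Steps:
E(L) = 5*L**2 (E(L) = (5*L)*L = 5*L**2)
(-18245 + (E(8) - 38*84))*(B(33, -72) + 1/39027) = (-18245 + (5*8**2 - 38*84))*(33*(-72) + 1/39027) = (-18245 + (5*64 - 3192))*(-2376 + 1/39027) = (-18245 + (320 - 3192))*(-92728151/39027) = (-18245 - 2872)*(-92728151/39027) = -21117*(-92728151/39027) = 652713454889/13009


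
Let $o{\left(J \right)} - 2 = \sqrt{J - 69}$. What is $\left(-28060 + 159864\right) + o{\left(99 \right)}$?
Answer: $131806 + \sqrt{30} \approx 1.3181 \cdot 10^{5}$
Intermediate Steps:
$o{\left(J \right)} = 2 + \sqrt{-69 + J}$ ($o{\left(J \right)} = 2 + \sqrt{J - 69} = 2 + \sqrt{-69 + J}$)
$\left(-28060 + 159864\right) + o{\left(99 \right)} = \left(-28060 + 159864\right) + \left(2 + \sqrt{-69 + 99}\right) = 131804 + \left(2 + \sqrt{30}\right) = 131806 + \sqrt{30}$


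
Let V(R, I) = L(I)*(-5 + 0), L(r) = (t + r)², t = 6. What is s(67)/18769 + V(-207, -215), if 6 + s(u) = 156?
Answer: -4099243295/18769 ≈ -2.1841e+5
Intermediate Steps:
s(u) = 150 (s(u) = -6 + 156 = 150)
L(r) = (6 + r)²
V(R, I) = -5*(6 + I)² (V(R, I) = (6 + I)²*(-5 + 0) = (6 + I)²*(-5) = -5*(6 + I)²)
s(67)/18769 + V(-207, -215) = 150/18769 - 5*(6 - 215)² = 150*(1/18769) - 5*(-209)² = 150/18769 - 5*43681 = 150/18769 - 218405 = -4099243295/18769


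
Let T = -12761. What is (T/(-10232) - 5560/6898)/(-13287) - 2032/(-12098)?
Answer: 1541452104915/9179219727976 ≈ 0.16793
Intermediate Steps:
(T/(-10232) - 5560/6898)/(-13287) - 2032/(-12098) = (-12761/(-10232) - 5560/6898)/(-13287) - 2032/(-12098) = (-12761*(-1/10232) - 5560*1/6898)*(-1/13287) - 2032*(-1/12098) = (12761/10232 - 2780/3449)*(-1/13287) + 1016/6049 = (15567729/35290168)*(-1/13287) + 1016/6049 = -50381/1517477224 + 1016/6049 = 1541452104915/9179219727976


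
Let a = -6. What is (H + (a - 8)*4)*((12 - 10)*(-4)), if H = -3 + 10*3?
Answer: 232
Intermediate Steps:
H = 27 (H = -3 + 30 = 27)
(H + (a - 8)*4)*((12 - 10)*(-4)) = (27 + (-6 - 8)*4)*((12 - 10)*(-4)) = (27 - 14*4)*(2*(-4)) = (27 - 56)*(-8) = -29*(-8) = 232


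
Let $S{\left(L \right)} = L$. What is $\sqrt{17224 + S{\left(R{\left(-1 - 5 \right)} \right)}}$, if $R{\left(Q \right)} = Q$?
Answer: $\sqrt{17218} \approx 131.22$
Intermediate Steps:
$\sqrt{17224 + S{\left(R{\left(-1 - 5 \right)} \right)}} = \sqrt{17224 - 6} = \sqrt{17218}$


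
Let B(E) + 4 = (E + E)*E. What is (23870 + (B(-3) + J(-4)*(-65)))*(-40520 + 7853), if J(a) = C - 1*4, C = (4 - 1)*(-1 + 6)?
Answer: -756861723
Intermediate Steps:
C = 15 (C = 3*5 = 15)
J(a) = 11 (J(a) = 15 - 1*4 = 15 - 4 = 11)
B(E) = -4 + 2*E² (B(E) = -4 + (E + E)*E = -4 + (2*E)*E = -4 + 2*E²)
(23870 + (B(-3) + J(-4)*(-65)))*(-40520 + 7853) = (23870 + ((-4 + 2*(-3)²) + 11*(-65)))*(-40520 + 7853) = (23870 + ((-4 + 2*9) - 715))*(-32667) = (23870 + ((-4 + 18) - 715))*(-32667) = (23870 + (14 - 715))*(-32667) = (23870 - 701)*(-32667) = 23169*(-32667) = -756861723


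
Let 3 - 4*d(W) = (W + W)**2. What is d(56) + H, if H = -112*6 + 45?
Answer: -15049/4 ≈ -3762.3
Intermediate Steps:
d(W) = 3/4 - W**2 (d(W) = 3/4 - (W + W)**2/4 = 3/4 - 4*W**2/4 = 3/4 - W**2)
H = -627 (H = -672 + 45 = -627)
d(56) + H = (3/4 - 1*56**2) - 627 = (3/4 - 1*3136) - 627 = (3/4 - 3136) - 627 = -12541/4 - 627 = -15049/4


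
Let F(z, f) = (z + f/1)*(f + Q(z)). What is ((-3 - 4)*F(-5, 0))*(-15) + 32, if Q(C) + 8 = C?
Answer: 6857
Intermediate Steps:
Q(C) = -8 + C
F(z, f) = (f + z)*(-8 + f + z) (F(z, f) = (z + f/1)*(f + (-8 + z)) = (z + f*1)*(-8 + f + z) = (z + f)*(-8 + f + z) = (f + z)*(-8 + f + z))
((-3 - 4)*F(-5, 0))*(-15) + 32 = ((-3 - 4)*(0² + 0*(-5) + 0*(-8 - 5) - 5*(-8 - 5)))*(-15) + 32 = -7*(0 + 0 + 0*(-13) - 5*(-13))*(-15) + 32 = -7*(0 + 0 + 0 + 65)*(-15) + 32 = -7*65*(-15) + 32 = -455*(-15) + 32 = 6825 + 32 = 6857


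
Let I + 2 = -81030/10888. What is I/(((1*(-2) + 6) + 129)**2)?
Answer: -51403/96298916 ≈ -0.00053379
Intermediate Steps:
I = -51403/5444 (I = -2 - 81030/10888 = -2 - 81030*1/10888 = -2 - 40515/5444 = -51403/5444 ≈ -9.4421)
I/(((1*(-2) + 6) + 129)**2) = -51403/(5444*((1*(-2) + 6) + 129)**2) = -51403/(5444*((-2 + 6) + 129)**2) = -51403/(5444*(4 + 129)**2) = -51403/(5444*(133**2)) = -51403/5444/17689 = -51403/5444*1/17689 = -51403/96298916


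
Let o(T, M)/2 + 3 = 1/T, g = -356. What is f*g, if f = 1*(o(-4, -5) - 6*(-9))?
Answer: -16910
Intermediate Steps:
o(T, M) = -6 + 2/T
f = 95/2 (f = 1*((-6 + 2/(-4)) - 6*(-9)) = 1*((-6 + 2*(-¼)) + 54) = 1*((-6 - ½) + 54) = 1*(-13/2 + 54) = 1*(95/2) = 95/2 ≈ 47.500)
f*g = (95/2)*(-356) = -16910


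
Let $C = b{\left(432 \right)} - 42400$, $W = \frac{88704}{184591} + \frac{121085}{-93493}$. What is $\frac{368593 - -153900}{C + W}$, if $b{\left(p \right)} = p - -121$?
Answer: $- \frac{819742419900269}{65655288762784} \approx -12.486$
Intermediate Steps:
$b{\left(p \right)} = 121 + p$ ($b{\left(p \right)} = p + 121 = 121 + p$)
$W = - \frac{1277999833}{1568906033}$ ($W = 88704 \cdot \frac{1}{184591} + 121085 \left(- \frac{1}{93493}\right) = \frac{8064}{16781} - \frac{121085}{93493} = - \frac{1277999833}{1568906033} \approx -0.81458$)
$C = -41847$ ($C = \left(121 + 432\right) - 42400 = 553 - 42400 = -41847$)
$\frac{368593 - -153900}{C + W} = \frac{368593 - -153900}{-41847 - \frac{1277999833}{1568906033}} = \frac{368593 + 153900}{- \frac{65655288762784}{1568906033}} = 522493 \left(- \frac{1568906033}{65655288762784}\right) = - \frac{819742419900269}{65655288762784}$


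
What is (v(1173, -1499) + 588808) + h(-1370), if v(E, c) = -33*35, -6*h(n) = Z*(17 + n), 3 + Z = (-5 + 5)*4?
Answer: 1173953/2 ≈ 5.8698e+5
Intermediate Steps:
Z = -3 (Z = -3 + (-5 + 5)*4 = -3 + 0*4 = -3 + 0 = -3)
h(n) = 17/2 + n/2 (h(n) = -(-1)*(17 + n)/2 = -(-51 - 3*n)/6 = 17/2 + n/2)
v(E, c) = -1155
(v(1173, -1499) + 588808) + h(-1370) = (-1155 + 588808) + (17/2 + (1/2)*(-1370)) = 587653 + (17/2 - 685) = 587653 - 1353/2 = 1173953/2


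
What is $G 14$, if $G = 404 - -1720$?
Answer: $29736$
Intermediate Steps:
$G = 2124$ ($G = 404 + 1720 = 2124$)
$G 14 = 2124 \cdot 14 = 29736$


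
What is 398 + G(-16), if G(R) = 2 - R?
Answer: 416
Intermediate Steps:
398 + G(-16) = 398 + (2 - 1*(-16)) = 398 + (2 + 16) = 398 + 18 = 416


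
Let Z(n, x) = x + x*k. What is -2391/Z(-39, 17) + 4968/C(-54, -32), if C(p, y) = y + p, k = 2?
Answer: -76499/731 ≈ -104.65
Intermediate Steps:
Z(n, x) = 3*x (Z(n, x) = x + x*2 = x + 2*x = 3*x)
C(p, y) = p + y
-2391/Z(-39, 17) + 4968/C(-54, -32) = -2391/(3*17) + 4968/(-54 - 32) = -2391/51 + 4968/(-86) = -2391*1/51 + 4968*(-1/86) = -797/17 - 2484/43 = -76499/731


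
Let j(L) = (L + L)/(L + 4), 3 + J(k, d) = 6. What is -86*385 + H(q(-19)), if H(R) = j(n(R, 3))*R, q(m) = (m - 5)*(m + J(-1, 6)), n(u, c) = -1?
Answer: -33366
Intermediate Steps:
J(k, d) = 3 (J(k, d) = -3 + 6 = 3)
q(m) = (-5 + m)*(3 + m) (q(m) = (m - 5)*(m + 3) = (-5 + m)*(3 + m))
j(L) = 2*L/(4 + L) (j(L) = (2*L)/(4 + L) = 2*L/(4 + L))
H(R) = -2*R/3 (H(R) = (2*(-1)/(4 - 1))*R = (2*(-1)/3)*R = (2*(-1)*(⅓))*R = -2*R/3)
-86*385 + H(q(-19)) = -86*385 - 2*(-15 + (-19)² - 2*(-19))/3 = -33110 - 2*(-15 + 361 + 38)/3 = -33110 - ⅔*384 = -33110 - 256 = -33366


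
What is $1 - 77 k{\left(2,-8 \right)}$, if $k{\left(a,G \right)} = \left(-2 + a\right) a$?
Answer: $1$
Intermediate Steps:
$k{\left(a,G \right)} = a \left(-2 + a\right)$
$1 - 77 k{\left(2,-8 \right)} = 1 - 77 \cdot 2 \left(-2 + 2\right) = 1 - 77 \cdot 2 \cdot 0 = 1 - 0 = 1 + 0 = 1$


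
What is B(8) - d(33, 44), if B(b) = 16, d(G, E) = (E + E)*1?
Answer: -72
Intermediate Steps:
d(G, E) = 2*E (d(G, E) = (2*E)*1 = 2*E)
B(8) - d(33, 44) = 16 - 2*44 = 16 - 1*88 = 16 - 88 = -72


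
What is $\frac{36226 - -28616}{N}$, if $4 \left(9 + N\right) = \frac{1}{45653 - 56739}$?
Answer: $- \frac{2875353648}{399097} \approx -7204.6$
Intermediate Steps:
$N = - \frac{399097}{44344}$ ($N = -9 + \frac{1}{4 \left(45653 - 56739\right)} = -9 + \frac{1}{4 \left(-11086\right)} = -9 + \frac{1}{4} \left(- \frac{1}{11086}\right) = -9 - \frac{1}{44344} = - \frac{399097}{44344} \approx -9.0$)
$\frac{36226 - -28616}{N} = \frac{36226 - -28616}{- \frac{399097}{44344}} = \left(36226 + 28616\right) \left(- \frac{44344}{399097}\right) = 64842 \left(- \frac{44344}{399097}\right) = - \frac{2875353648}{399097}$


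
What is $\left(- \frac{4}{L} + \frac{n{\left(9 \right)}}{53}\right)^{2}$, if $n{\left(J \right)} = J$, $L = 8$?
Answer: $\frac{1225}{11236} \approx 0.10902$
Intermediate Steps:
$\left(- \frac{4}{L} + \frac{n{\left(9 \right)}}{53}\right)^{2} = \left(- \frac{4}{8} + \frac{9}{53}\right)^{2} = \left(\left(-4\right) \frac{1}{8} + 9 \cdot \frac{1}{53}\right)^{2} = \left(- \frac{1}{2} + \frac{9}{53}\right)^{2} = \left(- \frac{35}{106}\right)^{2} = \frac{1225}{11236}$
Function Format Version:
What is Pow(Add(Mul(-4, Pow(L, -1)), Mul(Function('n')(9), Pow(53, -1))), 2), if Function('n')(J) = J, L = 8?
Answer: Rational(1225, 11236) ≈ 0.10902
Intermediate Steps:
Pow(Add(Mul(-4, Pow(L, -1)), Mul(Function('n')(9), Pow(53, -1))), 2) = Pow(Add(Mul(-4, Pow(8, -1)), Mul(9, Pow(53, -1))), 2) = Pow(Add(Mul(-4, Rational(1, 8)), Mul(9, Rational(1, 53))), 2) = Pow(Add(Rational(-1, 2), Rational(9, 53)), 2) = Pow(Rational(-35, 106), 2) = Rational(1225, 11236)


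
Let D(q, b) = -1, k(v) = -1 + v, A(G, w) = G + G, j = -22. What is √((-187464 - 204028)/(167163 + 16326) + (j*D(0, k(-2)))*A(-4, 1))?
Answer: 2*I*√1499359996221/183489 ≈ 13.347*I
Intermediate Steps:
A(G, w) = 2*G
√((-187464 - 204028)/(167163 + 16326) + (j*D(0, k(-2)))*A(-4, 1)) = √((-187464 - 204028)/(167163 + 16326) + (-22*(-1))*(2*(-4))) = √(-391492/183489 + 22*(-8)) = √(-391492*1/183489 - 176) = √(-391492/183489 - 176) = √(-32685556/183489) = 2*I*√1499359996221/183489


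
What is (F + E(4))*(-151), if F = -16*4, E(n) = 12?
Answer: 7852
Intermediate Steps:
F = -64
(F + E(4))*(-151) = (-64 + 12)*(-151) = -52*(-151) = 7852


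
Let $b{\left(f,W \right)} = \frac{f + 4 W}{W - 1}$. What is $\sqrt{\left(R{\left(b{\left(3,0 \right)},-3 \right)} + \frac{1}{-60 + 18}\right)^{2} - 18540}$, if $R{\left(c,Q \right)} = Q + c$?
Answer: $\frac{i \sqrt{32640551}}{42} \approx 136.03 i$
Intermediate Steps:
$b{\left(f,W \right)} = \frac{f + 4 W}{-1 + W}$
$\sqrt{\left(R{\left(b{\left(3,0 \right)},-3 \right)} + \frac{1}{-60 + 18}\right)^{2} - 18540} = \sqrt{\left(\left(-3 + \frac{3 + 4 \cdot 0}{-1 + 0}\right) + \frac{1}{-60 + 18}\right)^{2} - 18540} = \sqrt{\left(\left(-3 + \frac{3 + 0}{-1}\right) + \frac{1}{-42}\right)^{2} - 18540} = \sqrt{\left(\left(-3 - 3\right) - \frac{1}{42}\right)^{2} - 18540} = \sqrt{\left(-6 - \frac{1}{42}\right)^{2} - 18540} = \sqrt{\left(- \frac{253}{42}\right)^{2} - 18540} = \sqrt{\frac{64009}{1764} - 18540} = \sqrt{- \frac{32640551}{1764}} = \frac{i \sqrt{32640551}}{42}$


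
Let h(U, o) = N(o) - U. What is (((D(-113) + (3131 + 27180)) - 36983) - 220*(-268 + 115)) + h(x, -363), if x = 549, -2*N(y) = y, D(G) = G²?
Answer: 78779/2 ≈ 39390.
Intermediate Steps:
N(y) = -y/2
h(U, o) = -U - o/2 (h(U, o) = -o/2 - U = -U - o/2)
(((D(-113) + (3131 + 27180)) - 36983) - 220*(-268 + 115)) + h(x, -363) = ((((-113)² + (3131 + 27180)) - 36983) - 220*(-268 + 115)) + (-1*549 - ½*(-363)) = (((12769 + 30311) - 36983) - 220*(-153)) + (-549 + 363/2) = ((43080 - 36983) + 33660) - 735/2 = (6097 + 33660) - 735/2 = 39757 - 735/2 = 78779/2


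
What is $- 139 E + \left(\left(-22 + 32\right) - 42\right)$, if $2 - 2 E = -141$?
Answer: $- \frac{19941}{2} \approx -9970.5$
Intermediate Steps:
$E = \frac{143}{2}$ ($E = 1 - - \frac{141}{2} = 1 + \frac{141}{2} = \frac{143}{2} \approx 71.5$)
$- 139 E + \left(\left(-22 + 32\right) - 42\right) = \left(-139\right) \frac{143}{2} + \left(\left(-22 + 32\right) - 42\right) = - \frac{19877}{2} + \left(10 - 42\right) = - \frac{19877}{2} - 32 = - \frac{19941}{2}$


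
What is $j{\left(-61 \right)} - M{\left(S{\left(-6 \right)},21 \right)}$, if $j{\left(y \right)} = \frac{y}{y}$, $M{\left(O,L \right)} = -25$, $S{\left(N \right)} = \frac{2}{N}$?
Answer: $26$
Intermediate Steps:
$j{\left(y \right)} = 1$
$j{\left(-61 \right)} - M{\left(S{\left(-6 \right)},21 \right)} = 1 - -25 = 1 + 25 = 26$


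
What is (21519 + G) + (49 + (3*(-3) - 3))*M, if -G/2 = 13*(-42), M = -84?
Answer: 19503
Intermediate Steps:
G = 1092 (G = -26*(-42) = -2*(-546) = 1092)
(21519 + G) + (49 + (3*(-3) - 3))*M = (21519 + 1092) + (49 + (3*(-3) - 3))*(-84) = 22611 + (49 + (-9 - 3))*(-84) = 22611 + (49 - 12)*(-84) = 22611 + 37*(-84) = 22611 - 3108 = 19503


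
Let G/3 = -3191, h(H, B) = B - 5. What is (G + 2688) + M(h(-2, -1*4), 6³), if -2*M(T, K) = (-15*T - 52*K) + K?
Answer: -2889/2 ≈ -1444.5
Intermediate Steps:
h(H, B) = -5 + B
G = -9573 (G = 3*(-3191) = -9573)
M(T, K) = 15*T/2 + 51*K/2 (M(T, K) = -((-15*T - 52*K) + K)/2 = -((-52*K - 15*T) + K)/2 = -(-51*K - 15*T)/2 = 15*T/2 + 51*K/2)
(G + 2688) + M(h(-2, -1*4), 6³) = (-9573 + 2688) + (15*(-5 - 1*4)/2 + (51/2)*6³) = -6885 + (15*(-5 - 4)/2 + (51/2)*216) = -6885 + ((15/2)*(-9) + 5508) = -6885 + (-135/2 + 5508) = -6885 + 10881/2 = -2889/2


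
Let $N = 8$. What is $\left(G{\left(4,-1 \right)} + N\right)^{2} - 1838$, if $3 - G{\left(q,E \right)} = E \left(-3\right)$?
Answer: $-1774$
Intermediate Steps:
$G{\left(q,E \right)} = 3 + 3 E$ ($G{\left(q,E \right)} = 3 - E \left(-3\right) = 3 - - 3 E = 3 + 3 E$)
$\left(G{\left(4,-1 \right)} + N\right)^{2} - 1838 = \left(\left(3 + 3 \left(-1\right)\right) + 8\right)^{2} - 1838 = \left(\left(3 - 3\right) + 8\right)^{2} - 1838 = \left(0 + 8\right)^{2} - 1838 = 8^{2} - 1838 = 64 - 1838 = -1774$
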